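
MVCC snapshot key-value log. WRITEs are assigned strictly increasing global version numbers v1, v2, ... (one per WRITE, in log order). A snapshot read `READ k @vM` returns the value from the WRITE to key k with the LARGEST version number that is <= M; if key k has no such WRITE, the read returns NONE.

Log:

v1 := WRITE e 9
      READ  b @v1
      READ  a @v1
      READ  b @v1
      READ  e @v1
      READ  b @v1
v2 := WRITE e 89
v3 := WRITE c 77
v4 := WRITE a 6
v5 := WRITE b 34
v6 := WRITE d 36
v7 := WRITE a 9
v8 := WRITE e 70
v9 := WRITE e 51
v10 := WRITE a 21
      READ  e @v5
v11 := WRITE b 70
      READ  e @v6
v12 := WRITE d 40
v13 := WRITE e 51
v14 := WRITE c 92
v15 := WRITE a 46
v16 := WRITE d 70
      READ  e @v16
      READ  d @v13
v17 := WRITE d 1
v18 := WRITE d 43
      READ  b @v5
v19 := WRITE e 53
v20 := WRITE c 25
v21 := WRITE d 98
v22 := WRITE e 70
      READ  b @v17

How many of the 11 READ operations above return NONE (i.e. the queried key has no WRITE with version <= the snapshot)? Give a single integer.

Answer: 4

Derivation:
v1: WRITE e=9  (e history now [(1, 9)])
READ b @v1: history=[] -> no version <= 1 -> NONE
READ a @v1: history=[] -> no version <= 1 -> NONE
READ b @v1: history=[] -> no version <= 1 -> NONE
READ e @v1: history=[(1, 9)] -> pick v1 -> 9
READ b @v1: history=[] -> no version <= 1 -> NONE
v2: WRITE e=89  (e history now [(1, 9), (2, 89)])
v3: WRITE c=77  (c history now [(3, 77)])
v4: WRITE a=6  (a history now [(4, 6)])
v5: WRITE b=34  (b history now [(5, 34)])
v6: WRITE d=36  (d history now [(6, 36)])
v7: WRITE a=9  (a history now [(4, 6), (7, 9)])
v8: WRITE e=70  (e history now [(1, 9), (2, 89), (8, 70)])
v9: WRITE e=51  (e history now [(1, 9), (2, 89), (8, 70), (9, 51)])
v10: WRITE a=21  (a history now [(4, 6), (7, 9), (10, 21)])
READ e @v5: history=[(1, 9), (2, 89), (8, 70), (9, 51)] -> pick v2 -> 89
v11: WRITE b=70  (b history now [(5, 34), (11, 70)])
READ e @v6: history=[(1, 9), (2, 89), (8, 70), (9, 51)] -> pick v2 -> 89
v12: WRITE d=40  (d history now [(6, 36), (12, 40)])
v13: WRITE e=51  (e history now [(1, 9), (2, 89), (8, 70), (9, 51), (13, 51)])
v14: WRITE c=92  (c history now [(3, 77), (14, 92)])
v15: WRITE a=46  (a history now [(4, 6), (7, 9), (10, 21), (15, 46)])
v16: WRITE d=70  (d history now [(6, 36), (12, 40), (16, 70)])
READ e @v16: history=[(1, 9), (2, 89), (8, 70), (9, 51), (13, 51)] -> pick v13 -> 51
READ d @v13: history=[(6, 36), (12, 40), (16, 70)] -> pick v12 -> 40
v17: WRITE d=1  (d history now [(6, 36), (12, 40), (16, 70), (17, 1)])
v18: WRITE d=43  (d history now [(6, 36), (12, 40), (16, 70), (17, 1), (18, 43)])
READ b @v5: history=[(5, 34), (11, 70)] -> pick v5 -> 34
v19: WRITE e=53  (e history now [(1, 9), (2, 89), (8, 70), (9, 51), (13, 51), (19, 53)])
v20: WRITE c=25  (c history now [(3, 77), (14, 92), (20, 25)])
v21: WRITE d=98  (d history now [(6, 36), (12, 40), (16, 70), (17, 1), (18, 43), (21, 98)])
v22: WRITE e=70  (e history now [(1, 9), (2, 89), (8, 70), (9, 51), (13, 51), (19, 53), (22, 70)])
READ b @v17: history=[(5, 34), (11, 70)] -> pick v11 -> 70
Read results in order: ['NONE', 'NONE', 'NONE', '9', 'NONE', '89', '89', '51', '40', '34', '70']
NONE count = 4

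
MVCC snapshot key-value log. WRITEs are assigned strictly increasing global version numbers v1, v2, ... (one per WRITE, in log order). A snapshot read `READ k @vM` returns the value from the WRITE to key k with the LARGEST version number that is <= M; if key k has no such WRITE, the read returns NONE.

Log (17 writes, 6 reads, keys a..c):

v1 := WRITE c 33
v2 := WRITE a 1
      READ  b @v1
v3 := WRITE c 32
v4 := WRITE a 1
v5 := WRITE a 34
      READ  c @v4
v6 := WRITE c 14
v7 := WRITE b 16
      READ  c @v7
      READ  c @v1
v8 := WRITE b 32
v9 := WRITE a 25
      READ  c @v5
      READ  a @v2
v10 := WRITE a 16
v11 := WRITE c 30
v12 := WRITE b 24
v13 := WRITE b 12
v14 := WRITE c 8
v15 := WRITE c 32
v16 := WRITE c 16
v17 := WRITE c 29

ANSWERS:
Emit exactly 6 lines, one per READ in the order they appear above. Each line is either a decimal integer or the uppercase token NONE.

Answer: NONE
32
14
33
32
1

Derivation:
v1: WRITE c=33  (c history now [(1, 33)])
v2: WRITE a=1  (a history now [(2, 1)])
READ b @v1: history=[] -> no version <= 1 -> NONE
v3: WRITE c=32  (c history now [(1, 33), (3, 32)])
v4: WRITE a=1  (a history now [(2, 1), (4, 1)])
v5: WRITE a=34  (a history now [(2, 1), (4, 1), (5, 34)])
READ c @v4: history=[(1, 33), (3, 32)] -> pick v3 -> 32
v6: WRITE c=14  (c history now [(1, 33), (3, 32), (6, 14)])
v7: WRITE b=16  (b history now [(7, 16)])
READ c @v7: history=[(1, 33), (3, 32), (6, 14)] -> pick v6 -> 14
READ c @v1: history=[(1, 33), (3, 32), (6, 14)] -> pick v1 -> 33
v8: WRITE b=32  (b history now [(7, 16), (8, 32)])
v9: WRITE a=25  (a history now [(2, 1), (4, 1), (5, 34), (9, 25)])
READ c @v5: history=[(1, 33), (3, 32), (6, 14)] -> pick v3 -> 32
READ a @v2: history=[(2, 1), (4, 1), (5, 34), (9, 25)] -> pick v2 -> 1
v10: WRITE a=16  (a history now [(2, 1), (4, 1), (5, 34), (9, 25), (10, 16)])
v11: WRITE c=30  (c history now [(1, 33), (3, 32), (6, 14), (11, 30)])
v12: WRITE b=24  (b history now [(7, 16), (8, 32), (12, 24)])
v13: WRITE b=12  (b history now [(7, 16), (8, 32), (12, 24), (13, 12)])
v14: WRITE c=8  (c history now [(1, 33), (3, 32), (6, 14), (11, 30), (14, 8)])
v15: WRITE c=32  (c history now [(1, 33), (3, 32), (6, 14), (11, 30), (14, 8), (15, 32)])
v16: WRITE c=16  (c history now [(1, 33), (3, 32), (6, 14), (11, 30), (14, 8), (15, 32), (16, 16)])
v17: WRITE c=29  (c history now [(1, 33), (3, 32), (6, 14), (11, 30), (14, 8), (15, 32), (16, 16), (17, 29)])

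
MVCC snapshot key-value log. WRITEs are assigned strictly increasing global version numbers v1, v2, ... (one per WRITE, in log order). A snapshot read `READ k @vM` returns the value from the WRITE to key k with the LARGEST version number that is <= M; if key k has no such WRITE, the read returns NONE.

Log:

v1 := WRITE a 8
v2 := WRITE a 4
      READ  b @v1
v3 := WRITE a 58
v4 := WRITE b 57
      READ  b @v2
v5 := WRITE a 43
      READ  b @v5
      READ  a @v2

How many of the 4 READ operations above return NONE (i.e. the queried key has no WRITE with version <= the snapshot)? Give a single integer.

v1: WRITE a=8  (a history now [(1, 8)])
v2: WRITE a=4  (a history now [(1, 8), (2, 4)])
READ b @v1: history=[] -> no version <= 1 -> NONE
v3: WRITE a=58  (a history now [(1, 8), (2, 4), (3, 58)])
v4: WRITE b=57  (b history now [(4, 57)])
READ b @v2: history=[(4, 57)] -> no version <= 2 -> NONE
v5: WRITE a=43  (a history now [(1, 8), (2, 4), (3, 58), (5, 43)])
READ b @v5: history=[(4, 57)] -> pick v4 -> 57
READ a @v2: history=[(1, 8), (2, 4), (3, 58), (5, 43)] -> pick v2 -> 4
Read results in order: ['NONE', 'NONE', '57', '4']
NONE count = 2

Answer: 2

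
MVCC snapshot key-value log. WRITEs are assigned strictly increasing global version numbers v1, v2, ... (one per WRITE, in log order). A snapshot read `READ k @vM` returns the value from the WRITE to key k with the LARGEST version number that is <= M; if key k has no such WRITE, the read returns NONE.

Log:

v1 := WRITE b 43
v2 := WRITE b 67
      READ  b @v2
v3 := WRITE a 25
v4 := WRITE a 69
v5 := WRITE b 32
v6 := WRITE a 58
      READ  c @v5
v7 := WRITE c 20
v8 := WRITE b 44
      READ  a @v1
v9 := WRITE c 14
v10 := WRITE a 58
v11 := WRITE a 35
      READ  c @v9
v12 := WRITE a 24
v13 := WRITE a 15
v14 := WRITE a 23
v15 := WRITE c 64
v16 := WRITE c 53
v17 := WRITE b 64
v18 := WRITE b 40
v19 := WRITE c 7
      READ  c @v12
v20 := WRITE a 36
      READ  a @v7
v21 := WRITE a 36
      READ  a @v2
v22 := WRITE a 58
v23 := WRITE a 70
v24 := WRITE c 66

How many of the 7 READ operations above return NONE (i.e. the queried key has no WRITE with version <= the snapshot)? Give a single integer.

Answer: 3

Derivation:
v1: WRITE b=43  (b history now [(1, 43)])
v2: WRITE b=67  (b history now [(1, 43), (2, 67)])
READ b @v2: history=[(1, 43), (2, 67)] -> pick v2 -> 67
v3: WRITE a=25  (a history now [(3, 25)])
v4: WRITE a=69  (a history now [(3, 25), (4, 69)])
v5: WRITE b=32  (b history now [(1, 43), (2, 67), (5, 32)])
v6: WRITE a=58  (a history now [(3, 25), (4, 69), (6, 58)])
READ c @v5: history=[] -> no version <= 5 -> NONE
v7: WRITE c=20  (c history now [(7, 20)])
v8: WRITE b=44  (b history now [(1, 43), (2, 67), (5, 32), (8, 44)])
READ a @v1: history=[(3, 25), (4, 69), (6, 58)] -> no version <= 1 -> NONE
v9: WRITE c=14  (c history now [(7, 20), (9, 14)])
v10: WRITE a=58  (a history now [(3, 25), (4, 69), (6, 58), (10, 58)])
v11: WRITE a=35  (a history now [(3, 25), (4, 69), (6, 58), (10, 58), (11, 35)])
READ c @v9: history=[(7, 20), (9, 14)] -> pick v9 -> 14
v12: WRITE a=24  (a history now [(3, 25), (4, 69), (6, 58), (10, 58), (11, 35), (12, 24)])
v13: WRITE a=15  (a history now [(3, 25), (4, 69), (6, 58), (10, 58), (11, 35), (12, 24), (13, 15)])
v14: WRITE a=23  (a history now [(3, 25), (4, 69), (6, 58), (10, 58), (11, 35), (12, 24), (13, 15), (14, 23)])
v15: WRITE c=64  (c history now [(7, 20), (9, 14), (15, 64)])
v16: WRITE c=53  (c history now [(7, 20), (9, 14), (15, 64), (16, 53)])
v17: WRITE b=64  (b history now [(1, 43), (2, 67), (5, 32), (8, 44), (17, 64)])
v18: WRITE b=40  (b history now [(1, 43), (2, 67), (5, 32), (8, 44), (17, 64), (18, 40)])
v19: WRITE c=7  (c history now [(7, 20), (9, 14), (15, 64), (16, 53), (19, 7)])
READ c @v12: history=[(7, 20), (9, 14), (15, 64), (16, 53), (19, 7)] -> pick v9 -> 14
v20: WRITE a=36  (a history now [(3, 25), (4, 69), (6, 58), (10, 58), (11, 35), (12, 24), (13, 15), (14, 23), (20, 36)])
READ a @v7: history=[(3, 25), (4, 69), (6, 58), (10, 58), (11, 35), (12, 24), (13, 15), (14, 23), (20, 36)] -> pick v6 -> 58
v21: WRITE a=36  (a history now [(3, 25), (4, 69), (6, 58), (10, 58), (11, 35), (12, 24), (13, 15), (14, 23), (20, 36), (21, 36)])
READ a @v2: history=[(3, 25), (4, 69), (6, 58), (10, 58), (11, 35), (12, 24), (13, 15), (14, 23), (20, 36), (21, 36)] -> no version <= 2 -> NONE
v22: WRITE a=58  (a history now [(3, 25), (4, 69), (6, 58), (10, 58), (11, 35), (12, 24), (13, 15), (14, 23), (20, 36), (21, 36), (22, 58)])
v23: WRITE a=70  (a history now [(3, 25), (4, 69), (6, 58), (10, 58), (11, 35), (12, 24), (13, 15), (14, 23), (20, 36), (21, 36), (22, 58), (23, 70)])
v24: WRITE c=66  (c history now [(7, 20), (9, 14), (15, 64), (16, 53), (19, 7), (24, 66)])
Read results in order: ['67', 'NONE', 'NONE', '14', '14', '58', 'NONE']
NONE count = 3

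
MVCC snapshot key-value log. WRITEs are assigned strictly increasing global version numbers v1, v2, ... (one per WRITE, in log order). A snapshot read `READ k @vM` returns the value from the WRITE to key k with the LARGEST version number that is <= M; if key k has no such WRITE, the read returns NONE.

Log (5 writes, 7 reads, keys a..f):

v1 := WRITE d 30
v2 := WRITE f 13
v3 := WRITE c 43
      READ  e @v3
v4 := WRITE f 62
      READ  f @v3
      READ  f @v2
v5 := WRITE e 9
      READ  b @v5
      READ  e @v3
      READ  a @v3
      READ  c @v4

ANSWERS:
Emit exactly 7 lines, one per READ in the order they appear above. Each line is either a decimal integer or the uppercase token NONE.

Answer: NONE
13
13
NONE
NONE
NONE
43

Derivation:
v1: WRITE d=30  (d history now [(1, 30)])
v2: WRITE f=13  (f history now [(2, 13)])
v3: WRITE c=43  (c history now [(3, 43)])
READ e @v3: history=[] -> no version <= 3 -> NONE
v4: WRITE f=62  (f history now [(2, 13), (4, 62)])
READ f @v3: history=[(2, 13), (4, 62)] -> pick v2 -> 13
READ f @v2: history=[(2, 13), (4, 62)] -> pick v2 -> 13
v5: WRITE e=9  (e history now [(5, 9)])
READ b @v5: history=[] -> no version <= 5 -> NONE
READ e @v3: history=[(5, 9)] -> no version <= 3 -> NONE
READ a @v3: history=[] -> no version <= 3 -> NONE
READ c @v4: history=[(3, 43)] -> pick v3 -> 43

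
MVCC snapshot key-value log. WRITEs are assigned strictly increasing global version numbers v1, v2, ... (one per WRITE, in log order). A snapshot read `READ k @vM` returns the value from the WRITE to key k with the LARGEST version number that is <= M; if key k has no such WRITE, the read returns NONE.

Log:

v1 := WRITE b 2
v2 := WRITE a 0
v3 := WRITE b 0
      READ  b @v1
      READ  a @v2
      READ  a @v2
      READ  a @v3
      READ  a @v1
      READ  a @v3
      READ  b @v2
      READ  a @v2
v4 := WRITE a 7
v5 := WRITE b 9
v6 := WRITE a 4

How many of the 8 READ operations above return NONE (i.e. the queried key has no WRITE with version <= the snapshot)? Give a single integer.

Answer: 1

Derivation:
v1: WRITE b=2  (b history now [(1, 2)])
v2: WRITE a=0  (a history now [(2, 0)])
v3: WRITE b=0  (b history now [(1, 2), (3, 0)])
READ b @v1: history=[(1, 2), (3, 0)] -> pick v1 -> 2
READ a @v2: history=[(2, 0)] -> pick v2 -> 0
READ a @v2: history=[(2, 0)] -> pick v2 -> 0
READ a @v3: history=[(2, 0)] -> pick v2 -> 0
READ a @v1: history=[(2, 0)] -> no version <= 1 -> NONE
READ a @v3: history=[(2, 0)] -> pick v2 -> 0
READ b @v2: history=[(1, 2), (3, 0)] -> pick v1 -> 2
READ a @v2: history=[(2, 0)] -> pick v2 -> 0
v4: WRITE a=7  (a history now [(2, 0), (4, 7)])
v5: WRITE b=9  (b history now [(1, 2), (3, 0), (5, 9)])
v6: WRITE a=4  (a history now [(2, 0), (4, 7), (6, 4)])
Read results in order: ['2', '0', '0', '0', 'NONE', '0', '2', '0']
NONE count = 1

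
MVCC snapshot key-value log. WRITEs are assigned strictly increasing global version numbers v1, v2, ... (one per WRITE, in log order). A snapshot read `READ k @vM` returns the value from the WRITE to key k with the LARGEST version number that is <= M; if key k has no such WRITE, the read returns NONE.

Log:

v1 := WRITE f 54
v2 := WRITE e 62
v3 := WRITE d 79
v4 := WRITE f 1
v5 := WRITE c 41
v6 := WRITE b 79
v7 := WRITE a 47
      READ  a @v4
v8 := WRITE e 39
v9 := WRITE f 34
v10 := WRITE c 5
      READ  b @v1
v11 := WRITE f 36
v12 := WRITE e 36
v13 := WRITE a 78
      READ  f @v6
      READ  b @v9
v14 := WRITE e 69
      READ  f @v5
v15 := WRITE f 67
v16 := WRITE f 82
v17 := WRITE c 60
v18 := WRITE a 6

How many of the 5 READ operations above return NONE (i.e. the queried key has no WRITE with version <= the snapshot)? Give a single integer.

v1: WRITE f=54  (f history now [(1, 54)])
v2: WRITE e=62  (e history now [(2, 62)])
v3: WRITE d=79  (d history now [(3, 79)])
v4: WRITE f=1  (f history now [(1, 54), (4, 1)])
v5: WRITE c=41  (c history now [(5, 41)])
v6: WRITE b=79  (b history now [(6, 79)])
v7: WRITE a=47  (a history now [(7, 47)])
READ a @v4: history=[(7, 47)] -> no version <= 4 -> NONE
v8: WRITE e=39  (e history now [(2, 62), (8, 39)])
v9: WRITE f=34  (f history now [(1, 54), (4, 1), (9, 34)])
v10: WRITE c=5  (c history now [(5, 41), (10, 5)])
READ b @v1: history=[(6, 79)] -> no version <= 1 -> NONE
v11: WRITE f=36  (f history now [(1, 54), (4, 1), (9, 34), (11, 36)])
v12: WRITE e=36  (e history now [(2, 62), (8, 39), (12, 36)])
v13: WRITE a=78  (a history now [(7, 47), (13, 78)])
READ f @v6: history=[(1, 54), (4, 1), (9, 34), (11, 36)] -> pick v4 -> 1
READ b @v9: history=[(6, 79)] -> pick v6 -> 79
v14: WRITE e=69  (e history now [(2, 62), (8, 39), (12, 36), (14, 69)])
READ f @v5: history=[(1, 54), (4, 1), (9, 34), (11, 36)] -> pick v4 -> 1
v15: WRITE f=67  (f history now [(1, 54), (4, 1), (9, 34), (11, 36), (15, 67)])
v16: WRITE f=82  (f history now [(1, 54), (4, 1), (9, 34), (11, 36), (15, 67), (16, 82)])
v17: WRITE c=60  (c history now [(5, 41), (10, 5), (17, 60)])
v18: WRITE a=6  (a history now [(7, 47), (13, 78), (18, 6)])
Read results in order: ['NONE', 'NONE', '1', '79', '1']
NONE count = 2

Answer: 2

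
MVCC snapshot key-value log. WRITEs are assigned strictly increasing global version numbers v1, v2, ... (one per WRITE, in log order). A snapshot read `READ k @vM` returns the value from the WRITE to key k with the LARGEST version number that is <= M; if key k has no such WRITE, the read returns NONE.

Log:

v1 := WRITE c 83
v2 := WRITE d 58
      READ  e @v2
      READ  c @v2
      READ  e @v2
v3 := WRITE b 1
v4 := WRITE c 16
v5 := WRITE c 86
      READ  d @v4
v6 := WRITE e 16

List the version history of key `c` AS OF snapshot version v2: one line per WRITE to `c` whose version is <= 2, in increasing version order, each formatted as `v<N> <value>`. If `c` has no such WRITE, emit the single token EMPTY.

Scan writes for key=c with version <= 2:
  v1 WRITE c 83 -> keep
  v2 WRITE d 58 -> skip
  v3 WRITE b 1 -> skip
  v4 WRITE c 16 -> drop (> snap)
  v5 WRITE c 86 -> drop (> snap)
  v6 WRITE e 16 -> skip
Collected: [(1, 83)]

Answer: v1 83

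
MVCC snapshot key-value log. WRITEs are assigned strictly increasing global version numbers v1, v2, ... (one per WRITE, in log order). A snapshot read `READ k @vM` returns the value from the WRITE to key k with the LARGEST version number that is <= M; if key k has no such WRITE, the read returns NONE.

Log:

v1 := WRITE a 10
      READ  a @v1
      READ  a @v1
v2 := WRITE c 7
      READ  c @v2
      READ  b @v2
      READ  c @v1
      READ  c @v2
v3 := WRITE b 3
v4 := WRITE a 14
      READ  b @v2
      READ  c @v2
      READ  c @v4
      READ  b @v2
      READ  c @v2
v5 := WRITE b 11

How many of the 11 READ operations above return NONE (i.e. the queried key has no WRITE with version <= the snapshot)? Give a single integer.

v1: WRITE a=10  (a history now [(1, 10)])
READ a @v1: history=[(1, 10)] -> pick v1 -> 10
READ a @v1: history=[(1, 10)] -> pick v1 -> 10
v2: WRITE c=7  (c history now [(2, 7)])
READ c @v2: history=[(2, 7)] -> pick v2 -> 7
READ b @v2: history=[] -> no version <= 2 -> NONE
READ c @v1: history=[(2, 7)] -> no version <= 1 -> NONE
READ c @v2: history=[(2, 7)] -> pick v2 -> 7
v3: WRITE b=3  (b history now [(3, 3)])
v4: WRITE a=14  (a history now [(1, 10), (4, 14)])
READ b @v2: history=[(3, 3)] -> no version <= 2 -> NONE
READ c @v2: history=[(2, 7)] -> pick v2 -> 7
READ c @v4: history=[(2, 7)] -> pick v2 -> 7
READ b @v2: history=[(3, 3)] -> no version <= 2 -> NONE
READ c @v2: history=[(2, 7)] -> pick v2 -> 7
v5: WRITE b=11  (b history now [(3, 3), (5, 11)])
Read results in order: ['10', '10', '7', 'NONE', 'NONE', '7', 'NONE', '7', '7', 'NONE', '7']
NONE count = 4

Answer: 4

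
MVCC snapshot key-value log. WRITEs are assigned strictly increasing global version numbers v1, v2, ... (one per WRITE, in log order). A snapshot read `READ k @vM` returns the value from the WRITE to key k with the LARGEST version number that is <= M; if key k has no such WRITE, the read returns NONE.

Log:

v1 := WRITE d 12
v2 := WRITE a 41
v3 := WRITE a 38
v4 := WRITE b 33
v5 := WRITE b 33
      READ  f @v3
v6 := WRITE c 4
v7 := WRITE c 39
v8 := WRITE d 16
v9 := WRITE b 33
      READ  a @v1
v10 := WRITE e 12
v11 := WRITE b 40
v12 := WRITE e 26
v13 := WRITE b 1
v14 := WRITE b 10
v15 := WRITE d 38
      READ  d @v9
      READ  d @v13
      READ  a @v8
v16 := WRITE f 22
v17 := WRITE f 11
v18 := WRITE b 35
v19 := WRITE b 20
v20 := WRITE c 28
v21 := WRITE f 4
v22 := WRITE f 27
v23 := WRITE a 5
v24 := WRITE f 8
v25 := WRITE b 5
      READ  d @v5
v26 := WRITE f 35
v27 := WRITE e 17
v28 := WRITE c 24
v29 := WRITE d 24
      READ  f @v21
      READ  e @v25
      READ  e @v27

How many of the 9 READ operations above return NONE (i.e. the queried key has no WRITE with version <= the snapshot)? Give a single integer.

v1: WRITE d=12  (d history now [(1, 12)])
v2: WRITE a=41  (a history now [(2, 41)])
v3: WRITE a=38  (a history now [(2, 41), (3, 38)])
v4: WRITE b=33  (b history now [(4, 33)])
v5: WRITE b=33  (b history now [(4, 33), (5, 33)])
READ f @v3: history=[] -> no version <= 3 -> NONE
v6: WRITE c=4  (c history now [(6, 4)])
v7: WRITE c=39  (c history now [(6, 4), (7, 39)])
v8: WRITE d=16  (d history now [(1, 12), (8, 16)])
v9: WRITE b=33  (b history now [(4, 33), (5, 33), (9, 33)])
READ a @v1: history=[(2, 41), (3, 38)] -> no version <= 1 -> NONE
v10: WRITE e=12  (e history now [(10, 12)])
v11: WRITE b=40  (b history now [(4, 33), (5, 33), (9, 33), (11, 40)])
v12: WRITE e=26  (e history now [(10, 12), (12, 26)])
v13: WRITE b=1  (b history now [(4, 33), (5, 33), (9, 33), (11, 40), (13, 1)])
v14: WRITE b=10  (b history now [(4, 33), (5, 33), (9, 33), (11, 40), (13, 1), (14, 10)])
v15: WRITE d=38  (d history now [(1, 12), (8, 16), (15, 38)])
READ d @v9: history=[(1, 12), (8, 16), (15, 38)] -> pick v8 -> 16
READ d @v13: history=[(1, 12), (8, 16), (15, 38)] -> pick v8 -> 16
READ a @v8: history=[(2, 41), (3, 38)] -> pick v3 -> 38
v16: WRITE f=22  (f history now [(16, 22)])
v17: WRITE f=11  (f history now [(16, 22), (17, 11)])
v18: WRITE b=35  (b history now [(4, 33), (5, 33), (9, 33), (11, 40), (13, 1), (14, 10), (18, 35)])
v19: WRITE b=20  (b history now [(4, 33), (5, 33), (9, 33), (11, 40), (13, 1), (14, 10), (18, 35), (19, 20)])
v20: WRITE c=28  (c history now [(6, 4), (7, 39), (20, 28)])
v21: WRITE f=4  (f history now [(16, 22), (17, 11), (21, 4)])
v22: WRITE f=27  (f history now [(16, 22), (17, 11), (21, 4), (22, 27)])
v23: WRITE a=5  (a history now [(2, 41), (3, 38), (23, 5)])
v24: WRITE f=8  (f history now [(16, 22), (17, 11), (21, 4), (22, 27), (24, 8)])
v25: WRITE b=5  (b history now [(4, 33), (5, 33), (9, 33), (11, 40), (13, 1), (14, 10), (18, 35), (19, 20), (25, 5)])
READ d @v5: history=[(1, 12), (8, 16), (15, 38)] -> pick v1 -> 12
v26: WRITE f=35  (f history now [(16, 22), (17, 11), (21, 4), (22, 27), (24, 8), (26, 35)])
v27: WRITE e=17  (e history now [(10, 12), (12, 26), (27, 17)])
v28: WRITE c=24  (c history now [(6, 4), (7, 39), (20, 28), (28, 24)])
v29: WRITE d=24  (d history now [(1, 12), (8, 16), (15, 38), (29, 24)])
READ f @v21: history=[(16, 22), (17, 11), (21, 4), (22, 27), (24, 8), (26, 35)] -> pick v21 -> 4
READ e @v25: history=[(10, 12), (12, 26), (27, 17)] -> pick v12 -> 26
READ e @v27: history=[(10, 12), (12, 26), (27, 17)] -> pick v27 -> 17
Read results in order: ['NONE', 'NONE', '16', '16', '38', '12', '4', '26', '17']
NONE count = 2

Answer: 2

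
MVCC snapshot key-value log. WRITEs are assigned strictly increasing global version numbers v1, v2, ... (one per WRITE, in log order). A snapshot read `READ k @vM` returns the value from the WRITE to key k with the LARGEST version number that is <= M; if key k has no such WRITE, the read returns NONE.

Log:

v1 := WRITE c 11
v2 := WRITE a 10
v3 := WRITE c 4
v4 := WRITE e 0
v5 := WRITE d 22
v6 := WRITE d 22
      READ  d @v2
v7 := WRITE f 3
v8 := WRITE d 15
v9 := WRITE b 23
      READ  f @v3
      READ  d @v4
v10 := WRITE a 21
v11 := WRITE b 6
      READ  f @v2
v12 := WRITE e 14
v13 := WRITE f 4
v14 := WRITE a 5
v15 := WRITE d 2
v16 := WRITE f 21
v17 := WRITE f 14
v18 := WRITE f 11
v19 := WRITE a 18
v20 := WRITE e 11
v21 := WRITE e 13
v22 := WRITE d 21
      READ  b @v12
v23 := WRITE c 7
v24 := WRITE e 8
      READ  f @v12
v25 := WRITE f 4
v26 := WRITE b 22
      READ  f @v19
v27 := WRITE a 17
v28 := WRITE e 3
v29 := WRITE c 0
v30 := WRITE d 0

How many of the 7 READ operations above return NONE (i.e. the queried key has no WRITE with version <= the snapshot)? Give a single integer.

v1: WRITE c=11  (c history now [(1, 11)])
v2: WRITE a=10  (a history now [(2, 10)])
v3: WRITE c=4  (c history now [(1, 11), (3, 4)])
v4: WRITE e=0  (e history now [(4, 0)])
v5: WRITE d=22  (d history now [(5, 22)])
v6: WRITE d=22  (d history now [(5, 22), (6, 22)])
READ d @v2: history=[(5, 22), (6, 22)] -> no version <= 2 -> NONE
v7: WRITE f=3  (f history now [(7, 3)])
v8: WRITE d=15  (d history now [(5, 22), (6, 22), (8, 15)])
v9: WRITE b=23  (b history now [(9, 23)])
READ f @v3: history=[(7, 3)] -> no version <= 3 -> NONE
READ d @v4: history=[(5, 22), (6, 22), (8, 15)] -> no version <= 4 -> NONE
v10: WRITE a=21  (a history now [(2, 10), (10, 21)])
v11: WRITE b=6  (b history now [(9, 23), (11, 6)])
READ f @v2: history=[(7, 3)] -> no version <= 2 -> NONE
v12: WRITE e=14  (e history now [(4, 0), (12, 14)])
v13: WRITE f=4  (f history now [(7, 3), (13, 4)])
v14: WRITE a=5  (a history now [(2, 10), (10, 21), (14, 5)])
v15: WRITE d=2  (d history now [(5, 22), (6, 22), (8, 15), (15, 2)])
v16: WRITE f=21  (f history now [(7, 3), (13, 4), (16, 21)])
v17: WRITE f=14  (f history now [(7, 3), (13, 4), (16, 21), (17, 14)])
v18: WRITE f=11  (f history now [(7, 3), (13, 4), (16, 21), (17, 14), (18, 11)])
v19: WRITE a=18  (a history now [(2, 10), (10, 21), (14, 5), (19, 18)])
v20: WRITE e=11  (e history now [(4, 0), (12, 14), (20, 11)])
v21: WRITE e=13  (e history now [(4, 0), (12, 14), (20, 11), (21, 13)])
v22: WRITE d=21  (d history now [(5, 22), (6, 22), (8, 15), (15, 2), (22, 21)])
READ b @v12: history=[(9, 23), (11, 6)] -> pick v11 -> 6
v23: WRITE c=7  (c history now [(1, 11), (3, 4), (23, 7)])
v24: WRITE e=8  (e history now [(4, 0), (12, 14), (20, 11), (21, 13), (24, 8)])
READ f @v12: history=[(7, 3), (13, 4), (16, 21), (17, 14), (18, 11)] -> pick v7 -> 3
v25: WRITE f=4  (f history now [(7, 3), (13, 4), (16, 21), (17, 14), (18, 11), (25, 4)])
v26: WRITE b=22  (b history now [(9, 23), (11, 6), (26, 22)])
READ f @v19: history=[(7, 3), (13, 4), (16, 21), (17, 14), (18, 11), (25, 4)] -> pick v18 -> 11
v27: WRITE a=17  (a history now [(2, 10), (10, 21), (14, 5), (19, 18), (27, 17)])
v28: WRITE e=3  (e history now [(4, 0), (12, 14), (20, 11), (21, 13), (24, 8), (28, 3)])
v29: WRITE c=0  (c history now [(1, 11), (3, 4), (23, 7), (29, 0)])
v30: WRITE d=0  (d history now [(5, 22), (6, 22), (8, 15), (15, 2), (22, 21), (30, 0)])
Read results in order: ['NONE', 'NONE', 'NONE', 'NONE', '6', '3', '11']
NONE count = 4

Answer: 4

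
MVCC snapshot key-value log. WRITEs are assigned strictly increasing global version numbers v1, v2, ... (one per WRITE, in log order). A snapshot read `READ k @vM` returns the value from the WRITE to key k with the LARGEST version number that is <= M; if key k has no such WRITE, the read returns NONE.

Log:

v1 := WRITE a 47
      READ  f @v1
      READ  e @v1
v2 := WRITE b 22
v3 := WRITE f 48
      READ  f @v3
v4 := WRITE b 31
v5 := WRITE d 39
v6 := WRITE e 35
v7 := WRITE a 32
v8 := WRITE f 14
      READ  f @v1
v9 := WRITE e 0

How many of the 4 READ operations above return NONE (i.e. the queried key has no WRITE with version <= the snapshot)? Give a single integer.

Answer: 3

Derivation:
v1: WRITE a=47  (a history now [(1, 47)])
READ f @v1: history=[] -> no version <= 1 -> NONE
READ e @v1: history=[] -> no version <= 1 -> NONE
v2: WRITE b=22  (b history now [(2, 22)])
v3: WRITE f=48  (f history now [(3, 48)])
READ f @v3: history=[(3, 48)] -> pick v3 -> 48
v4: WRITE b=31  (b history now [(2, 22), (4, 31)])
v5: WRITE d=39  (d history now [(5, 39)])
v6: WRITE e=35  (e history now [(6, 35)])
v7: WRITE a=32  (a history now [(1, 47), (7, 32)])
v8: WRITE f=14  (f history now [(3, 48), (8, 14)])
READ f @v1: history=[(3, 48), (8, 14)] -> no version <= 1 -> NONE
v9: WRITE e=0  (e history now [(6, 35), (9, 0)])
Read results in order: ['NONE', 'NONE', '48', 'NONE']
NONE count = 3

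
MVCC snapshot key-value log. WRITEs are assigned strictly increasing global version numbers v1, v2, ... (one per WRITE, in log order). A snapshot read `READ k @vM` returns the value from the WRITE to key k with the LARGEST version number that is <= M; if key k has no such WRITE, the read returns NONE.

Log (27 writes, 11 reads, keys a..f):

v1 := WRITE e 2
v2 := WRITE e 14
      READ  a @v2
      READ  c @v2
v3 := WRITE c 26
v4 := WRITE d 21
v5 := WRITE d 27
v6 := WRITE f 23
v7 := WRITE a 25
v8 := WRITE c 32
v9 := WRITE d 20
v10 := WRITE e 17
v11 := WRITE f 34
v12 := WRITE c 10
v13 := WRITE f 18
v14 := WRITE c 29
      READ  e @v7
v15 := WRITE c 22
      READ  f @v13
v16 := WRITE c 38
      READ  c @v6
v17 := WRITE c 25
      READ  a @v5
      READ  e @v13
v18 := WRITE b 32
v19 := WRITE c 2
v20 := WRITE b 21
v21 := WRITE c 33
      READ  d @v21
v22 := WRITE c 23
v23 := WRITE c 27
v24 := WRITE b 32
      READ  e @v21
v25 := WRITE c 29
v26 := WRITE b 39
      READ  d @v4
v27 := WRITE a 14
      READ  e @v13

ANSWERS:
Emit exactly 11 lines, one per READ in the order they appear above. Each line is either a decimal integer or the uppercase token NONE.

v1: WRITE e=2  (e history now [(1, 2)])
v2: WRITE e=14  (e history now [(1, 2), (2, 14)])
READ a @v2: history=[] -> no version <= 2 -> NONE
READ c @v2: history=[] -> no version <= 2 -> NONE
v3: WRITE c=26  (c history now [(3, 26)])
v4: WRITE d=21  (d history now [(4, 21)])
v5: WRITE d=27  (d history now [(4, 21), (5, 27)])
v6: WRITE f=23  (f history now [(6, 23)])
v7: WRITE a=25  (a history now [(7, 25)])
v8: WRITE c=32  (c history now [(3, 26), (8, 32)])
v9: WRITE d=20  (d history now [(4, 21), (5, 27), (9, 20)])
v10: WRITE e=17  (e history now [(1, 2), (2, 14), (10, 17)])
v11: WRITE f=34  (f history now [(6, 23), (11, 34)])
v12: WRITE c=10  (c history now [(3, 26), (8, 32), (12, 10)])
v13: WRITE f=18  (f history now [(6, 23), (11, 34), (13, 18)])
v14: WRITE c=29  (c history now [(3, 26), (8, 32), (12, 10), (14, 29)])
READ e @v7: history=[(1, 2), (2, 14), (10, 17)] -> pick v2 -> 14
v15: WRITE c=22  (c history now [(3, 26), (8, 32), (12, 10), (14, 29), (15, 22)])
READ f @v13: history=[(6, 23), (11, 34), (13, 18)] -> pick v13 -> 18
v16: WRITE c=38  (c history now [(3, 26), (8, 32), (12, 10), (14, 29), (15, 22), (16, 38)])
READ c @v6: history=[(3, 26), (8, 32), (12, 10), (14, 29), (15, 22), (16, 38)] -> pick v3 -> 26
v17: WRITE c=25  (c history now [(3, 26), (8, 32), (12, 10), (14, 29), (15, 22), (16, 38), (17, 25)])
READ a @v5: history=[(7, 25)] -> no version <= 5 -> NONE
READ e @v13: history=[(1, 2), (2, 14), (10, 17)] -> pick v10 -> 17
v18: WRITE b=32  (b history now [(18, 32)])
v19: WRITE c=2  (c history now [(3, 26), (8, 32), (12, 10), (14, 29), (15, 22), (16, 38), (17, 25), (19, 2)])
v20: WRITE b=21  (b history now [(18, 32), (20, 21)])
v21: WRITE c=33  (c history now [(3, 26), (8, 32), (12, 10), (14, 29), (15, 22), (16, 38), (17, 25), (19, 2), (21, 33)])
READ d @v21: history=[(4, 21), (5, 27), (9, 20)] -> pick v9 -> 20
v22: WRITE c=23  (c history now [(3, 26), (8, 32), (12, 10), (14, 29), (15, 22), (16, 38), (17, 25), (19, 2), (21, 33), (22, 23)])
v23: WRITE c=27  (c history now [(3, 26), (8, 32), (12, 10), (14, 29), (15, 22), (16, 38), (17, 25), (19, 2), (21, 33), (22, 23), (23, 27)])
v24: WRITE b=32  (b history now [(18, 32), (20, 21), (24, 32)])
READ e @v21: history=[(1, 2), (2, 14), (10, 17)] -> pick v10 -> 17
v25: WRITE c=29  (c history now [(3, 26), (8, 32), (12, 10), (14, 29), (15, 22), (16, 38), (17, 25), (19, 2), (21, 33), (22, 23), (23, 27), (25, 29)])
v26: WRITE b=39  (b history now [(18, 32), (20, 21), (24, 32), (26, 39)])
READ d @v4: history=[(4, 21), (5, 27), (9, 20)] -> pick v4 -> 21
v27: WRITE a=14  (a history now [(7, 25), (27, 14)])
READ e @v13: history=[(1, 2), (2, 14), (10, 17)] -> pick v10 -> 17

Answer: NONE
NONE
14
18
26
NONE
17
20
17
21
17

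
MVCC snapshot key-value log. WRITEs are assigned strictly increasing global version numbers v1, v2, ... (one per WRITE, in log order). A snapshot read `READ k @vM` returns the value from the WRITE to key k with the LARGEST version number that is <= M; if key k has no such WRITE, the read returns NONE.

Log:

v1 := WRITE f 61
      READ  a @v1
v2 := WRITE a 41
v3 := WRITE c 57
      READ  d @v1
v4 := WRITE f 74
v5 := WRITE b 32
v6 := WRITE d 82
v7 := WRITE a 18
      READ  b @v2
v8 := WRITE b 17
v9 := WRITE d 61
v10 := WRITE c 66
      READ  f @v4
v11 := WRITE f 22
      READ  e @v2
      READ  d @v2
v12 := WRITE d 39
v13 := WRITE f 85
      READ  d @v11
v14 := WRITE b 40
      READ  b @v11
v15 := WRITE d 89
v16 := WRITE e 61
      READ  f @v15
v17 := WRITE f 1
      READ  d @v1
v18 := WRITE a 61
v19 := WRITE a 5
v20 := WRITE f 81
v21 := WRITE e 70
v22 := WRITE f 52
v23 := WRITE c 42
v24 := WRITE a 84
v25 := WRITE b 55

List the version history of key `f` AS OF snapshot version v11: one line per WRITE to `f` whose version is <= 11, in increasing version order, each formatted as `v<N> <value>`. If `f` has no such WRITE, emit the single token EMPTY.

Scan writes for key=f with version <= 11:
  v1 WRITE f 61 -> keep
  v2 WRITE a 41 -> skip
  v3 WRITE c 57 -> skip
  v4 WRITE f 74 -> keep
  v5 WRITE b 32 -> skip
  v6 WRITE d 82 -> skip
  v7 WRITE a 18 -> skip
  v8 WRITE b 17 -> skip
  v9 WRITE d 61 -> skip
  v10 WRITE c 66 -> skip
  v11 WRITE f 22 -> keep
  v12 WRITE d 39 -> skip
  v13 WRITE f 85 -> drop (> snap)
  v14 WRITE b 40 -> skip
  v15 WRITE d 89 -> skip
  v16 WRITE e 61 -> skip
  v17 WRITE f 1 -> drop (> snap)
  v18 WRITE a 61 -> skip
  v19 WRITE a 5 -> skip
  v20 WRITE f 81 -> drop (> snap)
  v21 WRITE e 70 -> skip
  v22 WRITE f 52 -> drop (> snap)
  v23 WRITE c 42 -> skip
  v24 WRITE a 84 -> skip
  v25 WRITE b 55 -> skip
Collected: [(1, 61), (4, 74), (11, 22)]

Answer: v1 61
v4 74
v11 22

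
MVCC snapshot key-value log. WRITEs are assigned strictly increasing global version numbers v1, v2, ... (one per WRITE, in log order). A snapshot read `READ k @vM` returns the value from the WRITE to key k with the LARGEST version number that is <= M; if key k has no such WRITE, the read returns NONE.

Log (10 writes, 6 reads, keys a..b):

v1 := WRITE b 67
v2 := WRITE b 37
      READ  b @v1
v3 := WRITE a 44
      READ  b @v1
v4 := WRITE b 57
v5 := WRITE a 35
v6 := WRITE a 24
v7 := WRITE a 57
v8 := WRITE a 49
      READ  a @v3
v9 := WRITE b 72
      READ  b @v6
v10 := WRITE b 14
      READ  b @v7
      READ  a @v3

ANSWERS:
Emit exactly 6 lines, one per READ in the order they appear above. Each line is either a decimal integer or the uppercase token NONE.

Answer: 67
67
44
57
57
44

Derivation:
v1: WRITE b=67  (b history now [(1, 67)])
v2: WRITE b=37  (b history now [(1, 67), (2, 37)])
READ b @v1: history=[(1, 67), (2, 37)] -> pick v1 -> 67
v3: WRITE a=44  (a history now [(3, 44)])
READ b @v1: history=[(1, 67), (2, 37)] -> pick v1 -> 67
v4: WRITE b=57  (b history now [(1, 67), (2, 37), (4, 57)])
v5: WRITE a=35  (a history now [(3, 44), (5, 35)])
v6: WRITE a=24  (a history now [(3, 44), (5, 35), (6, 24)])
v7: WRITE a=57  (a history now [(3, 44), (5, 35), (6, 24), (7, 57)])
v8: WRITE a=49  (a history now [(3, 44), (5, 35), (6, 24), (7, 57), (8, 49)])
READ a @v3: history=[(3, 44), (5, 35), (6, 24), (7, 57), (8, 49)] -> pick v3 -> 44
v9: WRITE b=72  (b history now [(1, 67), (2, 37), (4, 57), (9, 72)])
READ b @v6: history=[(1, 67), (2, 37), (4, 57), (9, 72)] -> pick v4 -> 57
v10: WRITE b=14  (b history now [(1, 67), (2, 37), (4, 57), (9, 72), (10, 14)])
READ b @v7: history=[(1, 67), (2, 37), (4, 57), (9, 72), (10, 14)] -> pick v4 -> 57
READ a @v3: history=[(3, 44), (5, 35), (6, 24), (7, 57), (8, 49)] -> pick v3 -> 44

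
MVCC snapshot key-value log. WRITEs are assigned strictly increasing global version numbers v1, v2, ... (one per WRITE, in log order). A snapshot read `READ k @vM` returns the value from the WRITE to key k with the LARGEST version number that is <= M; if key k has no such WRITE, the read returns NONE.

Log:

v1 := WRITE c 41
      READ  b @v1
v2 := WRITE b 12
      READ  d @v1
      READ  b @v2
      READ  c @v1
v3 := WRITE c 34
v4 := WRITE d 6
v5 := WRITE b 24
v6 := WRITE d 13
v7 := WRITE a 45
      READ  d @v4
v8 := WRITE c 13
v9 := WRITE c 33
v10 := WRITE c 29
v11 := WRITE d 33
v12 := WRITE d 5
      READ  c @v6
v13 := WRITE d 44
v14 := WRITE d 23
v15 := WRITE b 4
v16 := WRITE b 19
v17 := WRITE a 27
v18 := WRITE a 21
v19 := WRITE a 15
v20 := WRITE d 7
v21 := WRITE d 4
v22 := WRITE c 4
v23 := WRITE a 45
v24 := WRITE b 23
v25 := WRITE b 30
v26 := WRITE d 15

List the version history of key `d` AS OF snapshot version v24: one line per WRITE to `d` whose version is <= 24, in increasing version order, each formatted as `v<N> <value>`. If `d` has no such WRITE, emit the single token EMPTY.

Answer: v4 6
v6 13
v11 33
v12 5
v13 44
v14 23
v20 7
v21 4

Derivation:
Scan writes for key=d with version <= 24:
  v1 WRITE c 41 -> skip
  v2 WRITE b 12 -> skip
  v3 WRITE c 34 -> skip
  v4 WRITE d 6 -> keep
  v5 WRITE b 24 -> skip
  v6 WRITE d 13 -> keep
  v7 WRITE a 45 -> skip
  v8 WRITE c 13 -> skip
  v9 WRITE c 33 -> skip
  v10 WRITE c 29 -> skip
  v11 WRITE d 33 -> keep
  v12 WRITE d 5 -> keep
  v13 WRITE d 44 -> keep
  v14 WRITE d 23 -> keep
  v15 WRITE b 4 -> skip
  v16 WRITE b 19 -> skip
  v17 WRITE a 27 -> skip
  v18 WRITE a 21 -> skip
  v19 WRITE a 15 -> skip
  v20 WRITE d 7 -> keep
  v21 WRITE d 4 -> keep
  v22 WRITE c 4 -> skip
  v23 WRITE a 45 -> skip
  v24 WRITE b 23 -> skip
  v25 WRITE b 30 -> skip
  v26 WRITE d 15 -> drop (> snap)
Collected: [(4, 6), (6, 13), (11, 33), (12, 5), (13, 44), (14, 23), (20, 7), (21, 4)]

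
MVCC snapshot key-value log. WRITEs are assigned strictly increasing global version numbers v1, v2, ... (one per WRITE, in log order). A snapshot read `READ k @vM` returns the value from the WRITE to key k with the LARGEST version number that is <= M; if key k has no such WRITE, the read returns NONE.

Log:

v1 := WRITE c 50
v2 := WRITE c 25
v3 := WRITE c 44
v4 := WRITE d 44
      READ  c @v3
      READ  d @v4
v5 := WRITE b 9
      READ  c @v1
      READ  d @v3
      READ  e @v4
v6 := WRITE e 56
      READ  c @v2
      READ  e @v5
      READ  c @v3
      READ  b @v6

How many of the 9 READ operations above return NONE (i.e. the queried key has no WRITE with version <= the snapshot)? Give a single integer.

v1: WRITE c=50  (c history now [(1, 50)])
v2: WRITE c=25  (c history now [(1, 50), (2, 25)])
v3: WRITE c=44  (c history now [(1, 50), (2, 25), (3, 44)])
v4: WRITE d=44  (d history now [(4, 44)])
READ c @v3: history=[(1, 50), (2, 25), (3, 44)] -> pick v3 -> 44
READ d @v4: history=[(4, 44)] -> pick v4 -> 44
v5: WRITE b=9  (b history now [(5, 9)])
READ c @v1: history=[(1, 50), (2, 25), (3, 44)] -> pick v1 -> 50
READ d @v3: history=[(4, 44)] -> no version <= 3 -> NONE
READ e @v4: history=[] -> no version <= 4 -> NONE
v6: WRITE e=56  (e history now [(6, 56)])
READ c @v2: history=[(1, 50), (2, 25), (3, 44)] -> pick v2 -> 25
READ e @v5: history=[(6, 56)] -> no version <= 5 -> NONE
READ c @v3: history=[(1, 50), (2, 25), (3, 44)] -> pick v3 -> 44
READ b @v6: history=[(5, 9)] -> pick v5 -> 9
Read results in order: ['44', '44', '50', 'NONE', 'NONE', '25', 'NONE', '44', '9']
NONE count = 3

Answer: 3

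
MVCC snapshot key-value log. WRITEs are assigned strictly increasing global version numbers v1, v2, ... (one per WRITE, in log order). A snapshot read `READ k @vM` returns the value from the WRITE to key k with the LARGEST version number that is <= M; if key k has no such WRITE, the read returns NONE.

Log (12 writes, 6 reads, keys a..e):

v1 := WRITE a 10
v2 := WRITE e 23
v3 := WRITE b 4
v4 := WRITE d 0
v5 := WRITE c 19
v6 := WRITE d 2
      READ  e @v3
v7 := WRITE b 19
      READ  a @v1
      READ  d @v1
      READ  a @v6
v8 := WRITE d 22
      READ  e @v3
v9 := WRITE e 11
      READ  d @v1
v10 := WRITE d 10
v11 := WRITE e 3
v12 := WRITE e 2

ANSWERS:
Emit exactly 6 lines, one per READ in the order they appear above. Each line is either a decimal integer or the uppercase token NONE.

v1: WRITE a=10  (a history now [(1, 10)])
v2: WRITE e=23  (e history now [(2, 23)])
v3: WRITE b=4  (b history now [(3, 4)])
v4: WRITE d=0  (d history now [(4, 0)])
v5: WRITE c=19  (c history now [(5, 19)])
v6: WRITE d=2  (d history now [(4, 0), (6, 2)])
READ e @v3: history=[(2, 23)] -> pick v2 -> 23
v7: WRITE b=19  (b history now [(3, 4), (7, 19)])
READ a @v1: history=[(1, 10)] -> pick v1 -> 10
READ d @v1: history=[(4, 0), (6, 2)] -> no version <= 1 -> NONE
READ a @v6: history=[(1, 10)] -> pick v1 -> 10
v8: WRITE d=22  (d history now [(4, 0), (6, 2), (8, 22)])
READ e @v3: history=[(2, 23)] -> pick v2 -> 23
v9: WRITE e=11  (e history now [(2, 23), (9, 11)])
READ d @v1: history=[(4, 0), (6, 2), (8, 22)] -> no version <= 1 -> NONE
v10: WRITE d=10  (d history now [(4, 0), (6, 2), (8, 22), (10, 10)])
v11: WRITE e=3  (e history now [(2, 23), (9, 11), (11, 3)])
v12: WRITE e=2  (e history now [(2, 23), (9, 11), (11, 3), (12, 2)])

Answer: 23
10
NONE
10
23
NONE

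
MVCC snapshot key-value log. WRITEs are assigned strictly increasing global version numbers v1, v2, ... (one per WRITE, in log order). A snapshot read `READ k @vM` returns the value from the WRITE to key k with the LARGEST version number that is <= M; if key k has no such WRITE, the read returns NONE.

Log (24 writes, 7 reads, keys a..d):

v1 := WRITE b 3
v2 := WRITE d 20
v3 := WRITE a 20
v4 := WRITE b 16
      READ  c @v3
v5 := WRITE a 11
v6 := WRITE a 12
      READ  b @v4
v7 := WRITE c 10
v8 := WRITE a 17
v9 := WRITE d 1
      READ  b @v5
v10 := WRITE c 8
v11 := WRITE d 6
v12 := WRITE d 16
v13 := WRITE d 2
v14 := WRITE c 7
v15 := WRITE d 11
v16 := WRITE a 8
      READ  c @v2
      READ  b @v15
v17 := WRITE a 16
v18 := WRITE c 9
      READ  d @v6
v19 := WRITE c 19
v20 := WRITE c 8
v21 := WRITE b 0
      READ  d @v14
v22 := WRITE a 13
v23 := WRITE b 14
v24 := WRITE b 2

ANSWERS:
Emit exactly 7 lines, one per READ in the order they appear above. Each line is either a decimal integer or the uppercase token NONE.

v1: WRITE b=3  (b history now [(1, 3)])
v2: WRITE d=20  (d history now [(2, 20)])
v3: WRITE a=20  (a history now [(3, 20)])
v4: WRITE b=16  (b history now [(1, 3), (4, 16)])
READ c @v3: history=[] -> no version <= 3 -> NONE
v5: WRITE a=11  (a history now [(3, 20), (5, 11)])
v6: WRITE a=12  (a history now [(3, 20), (5, 11), (6, 12)])
READ b @v4: history=[(1, 3), (4, 16)] -> pick v4 -> 16
v7: WRITE c=10  (c history now [(7, 10)])
v8: WRITE a=17  (a history now [(3, 20), (5, 11), (6, 12), (8, 17)])
v9: WRITE d=1  (d history now [(2, 20), (9, 1)])
READ b @v5: history=[(1, 3), (4, 16)] -> pick v4 -> 16
v10: WRITE c=8  (c history now [(7, 10), (10, 8)])
v11: WRITE d=6  (d history now [(2, 20), (9, 1), (11, 6)])
v12: WRITE d=16  (d history now [(2, 20), (9, 1), (11, 6), (12, 16)])
v13: WRITE d=2  (d history now [(2, 20), (9, 1), (11, 6), (12, 16), (13, 2)])
v14: WRITE c=7  (c history now [(7, 10), (10, 8), (14, 7)])
v15: WRITE d=11  (d history now [(2, 20), (9, 1), (11, 6), (12, 16), (13, 2), (15, 11)])
v16: WRITE a=8  (a history now [(3, 20), (5, 11), (6, 12), (8, 17), (16, 8)])
READ c @v2: history=[(7, 10), (10, 8), (14, 7)] -> no version <= 2 -> NONE
READ b @v15: history=[(1, 3), (4, 16)] -> pick v4 -> 16
v17: WRITE a=16  (a history now [(3, 20), (5, 11), (6, 12), (8, 17), (16, 8), (17, 16)])
v18: WRITE c=9  (c history now [(7, 10), (10, 8), (14, 7), (18, 9)])
READ d @v6: history=[(2, 20), (9, 1), (11, 6), (12, 16), (13, 2), (15, 11)] -> pick v2 -> 20
v19: WRITE c=19  (c history now [(7, 10), (10, 8), (14, 7), (18, 9), (19, 19)])
v20: WRITE c=8  (c history now [(7, 10), (10, 8), (14, 7), (18, 9), (19, 19), (20, 8)])
v21: WRITE b=0  (b history now [(1, 3), (4, 16), (21, 0)])
READ d @v14: history=[(2, 20), (9, 1), (11, 6), (12, 16), (13, 2), (15, 11)] -> pick v13 -> 2
v22: WRITE a=13  (a history now [(3, 20), (5, 11), (6, 12), (8, 17), (16, 8), (17, 16), (22, 13)])
v23: WRITE b=14  (b history now [(1, 3), (4, 16), (21, 0), (23, 14)])
v24: WRITE b=2  (b history now [(1, 3), (4, 16), (21, 0), (23, 14), (24, 2)])

Answer: NONE
16
16
NONE
16
20
2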